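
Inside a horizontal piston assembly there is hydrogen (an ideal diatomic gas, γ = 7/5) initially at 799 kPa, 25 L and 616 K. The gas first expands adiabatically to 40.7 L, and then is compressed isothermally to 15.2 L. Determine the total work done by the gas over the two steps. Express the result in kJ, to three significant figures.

W_total ≈ -7.34 kJ

Step 1 (adiabatic): W = (P₁V₁ − P₂V₂)/(γ−1) = (19975 − 16437)/0.4 = 8845 J.
After step 1: P = 403.9 kPa, V = 40.7 L, T = 506.9 K.
Step 2 (isothermal): W = P₁V₁ ln(V₂/V₁) = (16437) ln(15.2/40.7) = -16189 J.
W_total = 8845 − 16189 = -7345 J.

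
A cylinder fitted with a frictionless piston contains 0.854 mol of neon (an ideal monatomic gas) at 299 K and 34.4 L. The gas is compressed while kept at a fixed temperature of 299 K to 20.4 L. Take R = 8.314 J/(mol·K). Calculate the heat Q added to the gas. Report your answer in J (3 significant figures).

Isothermal ⇒ ΔU = 0, so Q = W = nRT ln(V₂/V₁).
Q = (0.854)(8.314)(299) ln(20.4/34.4) = 2123 × -0.5225 = -1109 J.

Q ≈ -1110 J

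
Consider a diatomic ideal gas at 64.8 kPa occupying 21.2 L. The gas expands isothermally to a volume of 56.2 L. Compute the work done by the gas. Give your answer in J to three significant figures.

Isothermal: W = nRT ln(V₂/V₁) = P₁V₁ ln(V₂/V₁).
P₁V₁ = (64.8 kPa)(21.2 L) = 1374 J.
W = 1374 × ln(56.2/21.2) = 1374 × 0.9749
W_by_gas = 1339 J.

W ≈ 1340 J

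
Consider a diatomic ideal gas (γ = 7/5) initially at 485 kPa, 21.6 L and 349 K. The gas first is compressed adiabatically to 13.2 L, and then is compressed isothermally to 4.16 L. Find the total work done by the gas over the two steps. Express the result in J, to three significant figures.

W_total ≈ -20400 J

Step 1 (adiabatic): W = (P₁V₁ − P₂V₂)/(γ−1) = (10476 − 12757)/0.4 = -5702 J.
After step 1: P = 966.4 kPa, V = 13.2 L, T = 425 K.
Step 2 (isothermal): W = P₁V₁ ln(V₂/V₁) = (12757) ln(4.16/13.2) = -14730 J.
W_total = -5702 − 14730 = -20433 J.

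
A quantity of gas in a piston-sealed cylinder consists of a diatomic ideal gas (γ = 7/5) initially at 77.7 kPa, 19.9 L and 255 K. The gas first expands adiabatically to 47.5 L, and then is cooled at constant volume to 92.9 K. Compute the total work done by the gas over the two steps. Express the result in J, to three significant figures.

W_total ≈ 1140 J

Step 1 (adiabatic): W = (P₁V₁ − P₂V₂)/(γ−1) = (1546 − 1092)/0.4 = 1136 J.
Step 2 (isochoric): W = 0 (constant volume).
W_total = 1136 + 0 = 1136 J.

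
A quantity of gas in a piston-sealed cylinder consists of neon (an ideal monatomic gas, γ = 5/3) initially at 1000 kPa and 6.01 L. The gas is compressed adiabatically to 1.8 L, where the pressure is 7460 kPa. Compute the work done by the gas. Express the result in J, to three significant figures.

Adiabatic: W = (P₁V₁ − P₂V₂)/(γ − 1) with γ = 5/3.
P₁V₁ = 6010 J, P₂V₂ = 13428 J.
W = (6010 − 13428) / 0.6667 = -11127 J.

W ≈ -11100 J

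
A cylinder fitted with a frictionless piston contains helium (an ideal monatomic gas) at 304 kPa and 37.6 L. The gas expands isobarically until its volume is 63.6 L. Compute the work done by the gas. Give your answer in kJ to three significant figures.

Isobaric: W = P ΔV.
W = (304 kPa)(63.6 − 37.6 L) = (304)(26) = 7904 J.

W ≈ 7.90 kJ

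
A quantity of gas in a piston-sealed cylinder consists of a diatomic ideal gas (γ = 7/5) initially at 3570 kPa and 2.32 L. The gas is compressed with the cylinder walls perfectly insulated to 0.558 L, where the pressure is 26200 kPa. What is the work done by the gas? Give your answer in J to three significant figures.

Adiabatic: W = (P₁V₁ − P₂V₂)/(γ − 1) with γ = 7/5.
P₁V₁ = 8282 J, P₂V₂ = 14620 J.
W = (8282 − 14620) / 0.4 = -15843 J.

W ≈ -15800 J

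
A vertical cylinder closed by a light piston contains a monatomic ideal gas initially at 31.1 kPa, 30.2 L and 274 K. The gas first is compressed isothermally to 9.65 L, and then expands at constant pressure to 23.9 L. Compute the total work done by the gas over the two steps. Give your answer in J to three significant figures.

Step 1 (isothermal): W = P₁V₁ ln(V₂/V₁) = (939.2) ln(9.65/30.2) = -1072 J.
After step 1: P = 97.33 kPa, V = 9.65 L, T = 274 K.
Step 2 (isobaric): W = PΔV = (97.33 kPa)(23.9 − 9.65 L) = 1387 J.
W_total = -1072 + 1387 = 315.4 J.

W_total ≈ 315 J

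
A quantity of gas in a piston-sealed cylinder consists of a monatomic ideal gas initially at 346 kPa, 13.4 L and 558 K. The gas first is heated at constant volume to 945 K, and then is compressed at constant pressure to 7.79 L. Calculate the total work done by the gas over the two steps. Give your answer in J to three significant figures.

W_total ≈ -3290 J

Step 1 (isochoric): W = 0 (constant volume).
After step 1: P = 586 kPa (V unchanged).
Step 2 (isobaric): W = PΔV = (586 kPa)(7.79 − 13.4 L) = -3287 J.
W_total = 0 − 3287 = -3287 J.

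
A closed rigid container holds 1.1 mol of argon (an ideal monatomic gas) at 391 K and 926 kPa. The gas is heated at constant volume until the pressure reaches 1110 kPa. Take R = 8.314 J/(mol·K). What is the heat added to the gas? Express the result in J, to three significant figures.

Constant volume ⇒ W = 0, so Q = ΔU = nCᵥΔT with Cᵥ = 3R/2 = 12.47 J/(mol·K).
At constant V, T₂/T₁ = P₂/P₁ ⇒ ΔT = T₁(P₂/P₁ − 1) = 391·(1110/926 − 1) = 77.69 K.
ΔU = (1.1)(12.47)(77.69) = 1066 J.

Q ≈ 1070 J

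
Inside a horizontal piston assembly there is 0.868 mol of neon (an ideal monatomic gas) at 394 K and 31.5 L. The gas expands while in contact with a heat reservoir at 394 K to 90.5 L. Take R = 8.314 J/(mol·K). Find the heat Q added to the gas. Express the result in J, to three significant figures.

Isothermal ⇒ ΔU = 0, so Q = W = nRT ln(V₂/V₁).
Q = (0.868)(8.314)(394) ln(90.5/31.5) = 2843 × 1.055 = 3001 J.

Q ≈ 3000 J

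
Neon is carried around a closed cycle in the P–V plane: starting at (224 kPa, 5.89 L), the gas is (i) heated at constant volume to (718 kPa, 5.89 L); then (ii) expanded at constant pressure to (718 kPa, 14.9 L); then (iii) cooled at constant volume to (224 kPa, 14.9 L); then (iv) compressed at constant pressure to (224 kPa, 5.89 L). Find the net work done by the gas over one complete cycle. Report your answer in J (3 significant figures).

W_net ≈ 4450 J

Constant-volume legs do no work.
W(ii) = (718)(14.9 − 5.89) = 6469 J; W(iv) = (224)(5.89 − 14.9) = -2018 J.
W_net = 6469 − 2018 = 4451 J (the clockwise enclosed area).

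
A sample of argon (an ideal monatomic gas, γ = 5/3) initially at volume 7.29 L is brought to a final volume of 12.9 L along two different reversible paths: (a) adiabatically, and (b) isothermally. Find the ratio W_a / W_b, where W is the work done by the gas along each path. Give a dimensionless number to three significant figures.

Path (a) adiabatic: W = P₁V₁(1 − (V₁/V₂)^(γ−1))/(γ−1) → W_a/(P₁V₁) = 0.4747.
Path (b) isothermal: W = P₁V₁ ln(V₂/V₁) → W_b/(P₁V₁) = 0.5707.
W_a / W_b = 0.4747 / 0.5707 = 0.8318.

W_a / W_b ≈ 0.832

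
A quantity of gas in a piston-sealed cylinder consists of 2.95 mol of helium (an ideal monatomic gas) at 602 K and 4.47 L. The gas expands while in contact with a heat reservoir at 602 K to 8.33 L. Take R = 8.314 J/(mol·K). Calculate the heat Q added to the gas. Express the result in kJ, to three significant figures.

Isothermal ⇒ ΔU = 0, so Q = W = nRT ln(V₂/V₁).
Q = (2.95)(8.314)(602) ln(8.33/4.47) = 14765 × 0.6225 = 9191 J.

Q ≈ 9.19 kJ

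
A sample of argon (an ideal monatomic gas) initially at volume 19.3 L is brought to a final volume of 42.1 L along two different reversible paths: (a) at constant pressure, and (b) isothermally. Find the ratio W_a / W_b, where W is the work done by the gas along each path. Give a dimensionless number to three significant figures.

Path (a) isobaric: W = P₁(V₂ − V₁) → W_a/(P₁V₁) = 1.181.
Path (b) isothermal: W = P₁V₁ ln(V₂/V₁) → W_b/(P₁V₁) = 0.7799.
W_a / W_b = 1.181 / 0.7799 = 1.515.

W_a / W_b ≈ 1.51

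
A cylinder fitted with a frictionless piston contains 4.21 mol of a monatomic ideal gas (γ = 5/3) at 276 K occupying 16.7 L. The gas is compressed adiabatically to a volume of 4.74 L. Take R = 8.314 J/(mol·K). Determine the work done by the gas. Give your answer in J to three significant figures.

W ≈ -19100 J

Adiabatic: TV^(γ−1) = const with γ = 5/3.
T₂ = T₁ (V₁/V₂)^(γ−1) = 276 × (16.7/4.74)^0.667 = 276 × 2.315 = 639 K.
W_by = nCᵥ(T₁ − T₂) = (4.21)(12.47)(276 − 639) = -19061 J.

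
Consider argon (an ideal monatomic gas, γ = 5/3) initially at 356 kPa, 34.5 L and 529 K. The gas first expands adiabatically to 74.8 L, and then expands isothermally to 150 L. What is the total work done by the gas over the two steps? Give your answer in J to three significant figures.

W_total ≈ 12500 J

Step 1 (adiabatic): W = (P₁V₁ − P₂V₂)/(γ−1) = (12282 − 7332)/0.667 = 7425 J.
After step 1: P = 98.02 kPa, V = 74.8 L, T = 315.8 K.
Step 2 (isothermal): W = P₁V₁ ln(V₂/V₁) = (7332) ln(150/74.8) = 5102 J.
W_total = 7425 + 5102 = 12527 J.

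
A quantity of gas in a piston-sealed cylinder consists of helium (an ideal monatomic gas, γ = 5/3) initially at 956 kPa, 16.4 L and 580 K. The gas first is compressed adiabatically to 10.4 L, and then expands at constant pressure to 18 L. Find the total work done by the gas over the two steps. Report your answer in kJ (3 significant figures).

W_total ≈ 7.18 kJ

Step 1 (adiabatic): W = (P₁V₁ − P₂V₂)/(γ−1) = (15678 − 21241)/0.667 = -8344 J.
After step 1: P = 2042 kPa, V = 10.4 L, T = 785.8 K.
Step 2 (isobaric): W = PΔV = (2042 kPa)(18 − 10.4 L) = 15522 J.
W_total = -8344 + 15522 = 7178 J.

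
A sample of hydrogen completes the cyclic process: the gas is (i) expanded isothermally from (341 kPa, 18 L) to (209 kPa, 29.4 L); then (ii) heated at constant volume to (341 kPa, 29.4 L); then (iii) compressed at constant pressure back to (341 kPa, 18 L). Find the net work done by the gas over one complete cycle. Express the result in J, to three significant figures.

Leg (i): W = PᵢVᵢ ln(V_f/Vᵢ) = (6138) ln(29.4/18) = 3011 J.
Leg (ii): W = 0.
Leg (iii): W = PΔV = (341)(18 − 29.4) = -3887 J.
W_net = 3011 − 3887 = -876 J.

W_net ≈ -876 J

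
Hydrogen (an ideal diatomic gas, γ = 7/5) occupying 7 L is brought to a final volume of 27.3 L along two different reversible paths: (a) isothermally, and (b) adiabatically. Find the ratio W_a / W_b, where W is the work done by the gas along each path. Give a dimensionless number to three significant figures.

Path (a) isothermal: W = P₁V₁ ln(V₂/V₁) → W_a/(P₁V₁) = 1.361.
Path (b) adiabatic: W = P₁V₁(1 − (V₁/V₂)^(γ−1))/(γ−1) → W_b/(P₁V₁) = 1.05.
W_a / W_b = 1.361 / 1.05 = 1.297.

W_a / W_b ≈ 1.30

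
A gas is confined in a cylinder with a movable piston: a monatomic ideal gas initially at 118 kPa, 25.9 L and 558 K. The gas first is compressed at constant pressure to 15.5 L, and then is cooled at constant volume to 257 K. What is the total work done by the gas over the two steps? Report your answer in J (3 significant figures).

W_total ≈ -1230 J

Step 1 (isobaric): W = PΔV = (118 kPa)(15.5 − 25.9 L) = -1227 J.
Step 2 (isochoric): W = 0 (constant volume).
W_total = -1227 + 0 = -1227 J.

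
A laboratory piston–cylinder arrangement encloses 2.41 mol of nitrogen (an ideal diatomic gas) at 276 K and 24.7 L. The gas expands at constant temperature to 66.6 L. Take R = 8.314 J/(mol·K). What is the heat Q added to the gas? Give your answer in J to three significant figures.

Isothermal ⇒ ΔU = 0, so Q = W = nRT ln(V₂/V₁).
Q = (2.41)(8.314)(276) ln(66.6/24.7) = 5530 × 0.9919 = 5485 J.

Q ≈ 5490 J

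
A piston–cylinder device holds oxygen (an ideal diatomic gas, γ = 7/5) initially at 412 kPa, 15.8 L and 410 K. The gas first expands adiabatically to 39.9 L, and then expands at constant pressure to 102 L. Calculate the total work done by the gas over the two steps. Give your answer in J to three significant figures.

W_total ≈ 12000 J

Step 1 (adiabatic): W = (P₁V₁ − P₂V₂)/(γ−1) = (6510 − 4494)/0.4 = 5039 J.
After step 1: P = 112.6 kPa, V = 39.9 L, T = 283 K.
Step 2 (isobaric): W = PΔV = (112.6 kPa)(102 − 39.9 L) = 6994 J.
W_total = 5039 + 6994 = 12033 J.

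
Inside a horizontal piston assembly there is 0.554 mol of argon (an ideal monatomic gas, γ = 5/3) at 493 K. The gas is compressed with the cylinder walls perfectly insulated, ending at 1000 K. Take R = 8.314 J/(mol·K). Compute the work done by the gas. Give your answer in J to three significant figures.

Adiabatic ⇒ Q = 0, so W_by = −ΔU = nCᵥ(T₁ − T₂).
Cᵥ = 3R/2 = 12.47 J/(mol·K).
W = (0.554)(12.47)(493 − 1000) = -3503 J.

W ≈ -3500 J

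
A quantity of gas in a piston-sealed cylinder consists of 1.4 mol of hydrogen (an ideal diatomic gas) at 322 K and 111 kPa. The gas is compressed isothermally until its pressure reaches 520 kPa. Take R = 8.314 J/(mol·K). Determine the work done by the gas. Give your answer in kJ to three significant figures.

W ≈ -5.79 kJ

Isothermal process: W = nRT ln(V₂/V₁) = nRT ln(P₁/P₂).
W = (1.4)(8.314)(322) × ln(111/520)
  = 3748 × ln(0.2135) = 3748 × -1.544
W_by_gas = -5788 J.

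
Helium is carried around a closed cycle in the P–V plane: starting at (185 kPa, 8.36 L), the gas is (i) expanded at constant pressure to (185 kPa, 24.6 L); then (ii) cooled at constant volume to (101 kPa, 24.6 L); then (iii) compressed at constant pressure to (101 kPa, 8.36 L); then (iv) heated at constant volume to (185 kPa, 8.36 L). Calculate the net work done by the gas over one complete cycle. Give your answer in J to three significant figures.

W_net ≈ 1360 J

Constant-volume legs do no work.
W(i) = (185)(24.6 − 8.36) = 3004 J; W(iii) = (101)(8.36 − 24.6) = -1640 J.
W_net = 3004 − 1640 = 1364 J (the clockwise enclosed area).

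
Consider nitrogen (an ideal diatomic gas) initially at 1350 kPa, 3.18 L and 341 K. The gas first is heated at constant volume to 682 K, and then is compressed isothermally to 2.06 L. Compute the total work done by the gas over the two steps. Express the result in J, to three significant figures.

W_total ≈ -3730 J

Step 1 (isochoric): W = 0 (constant volume).
After step 1: P = 2700 kPa (V unchanged).
Step 2 (isothermal): W = P₁V₁ ln(V₂/V₁) = (8586) ln(2.06/3.18) = -3728 J.
W_total = 0 − 3728 = -3728 J.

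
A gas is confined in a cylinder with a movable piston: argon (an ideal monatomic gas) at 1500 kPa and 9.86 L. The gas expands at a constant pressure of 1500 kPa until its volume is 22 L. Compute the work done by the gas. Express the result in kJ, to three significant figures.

W ≈ 18.2 kJ

Isobaric: W = P ΔV.
W = (1500 kPa)(22 − 9.86 L) = (1500)(12.14) = 18210 J.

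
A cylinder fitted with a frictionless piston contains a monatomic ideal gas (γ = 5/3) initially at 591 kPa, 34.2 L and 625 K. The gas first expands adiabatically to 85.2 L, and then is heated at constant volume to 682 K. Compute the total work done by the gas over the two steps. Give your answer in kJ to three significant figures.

Step 1 (adiabatic): W = (P₁V₁ − P₂V₂)/(γ−1) = (20212 − 10999)/0.667 = 13820 J.
Step 2 (isochoric): W = 0 (constant volume).
W_total = 13820 + 0 = 13820 J.

W_total ≈ 13.8 kJ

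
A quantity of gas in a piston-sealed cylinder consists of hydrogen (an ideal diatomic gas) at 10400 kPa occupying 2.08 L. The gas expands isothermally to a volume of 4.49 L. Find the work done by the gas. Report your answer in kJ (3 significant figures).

Isothermal: W = nRT ln(V₂/V₁) = P₁V₁ ln(V₂/V₁).
P₁V₁ = (10400 kPa)(2.08 L) = 21632 J.
W = 21632 × ln(4.49/2.08) = 21632 × 0.7695
W_by_gas = 16645 J.

W ≈ 16.6 kJ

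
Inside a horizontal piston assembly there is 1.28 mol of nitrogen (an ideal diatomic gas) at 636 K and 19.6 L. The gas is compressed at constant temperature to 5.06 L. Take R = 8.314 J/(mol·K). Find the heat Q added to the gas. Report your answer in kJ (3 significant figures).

Q ≈ -9.17 kJ

Isothermal ⇒ ΔU = 0, so Q = W = nRT ln(V₂/V₁).
Q = (1.28)(8.314)(636) ln(5.06/19.6) = 6768 × -1.354 = -9165 J.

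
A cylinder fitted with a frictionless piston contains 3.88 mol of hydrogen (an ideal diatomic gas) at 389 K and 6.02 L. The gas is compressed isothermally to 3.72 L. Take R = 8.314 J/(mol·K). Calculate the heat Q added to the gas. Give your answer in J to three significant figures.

Q ≈ -6040 J

Isothermal ⇒ ΔU = 0, so Q = W = nRT ln(V₂/V₁).
Q = (3.88)(8.314)(389) ln(3.72/6.02) = 12548 × -0.4814 = -6040 J.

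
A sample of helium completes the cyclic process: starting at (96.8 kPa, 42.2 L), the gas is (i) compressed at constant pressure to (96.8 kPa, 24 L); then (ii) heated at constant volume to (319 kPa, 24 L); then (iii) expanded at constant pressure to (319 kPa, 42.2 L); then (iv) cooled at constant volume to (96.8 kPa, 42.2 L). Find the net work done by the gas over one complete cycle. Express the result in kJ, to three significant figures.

Constant-volume legs do no work.
W(i) = (96.8)(24 − 42.2) = -1762 J; W(iii) = (319)(42.2 − 24) = 5806 J.
W_net = -1762 + 5806 = 4044 J (the clockwise enclosed area).

W_net ≈ 4.04 kJ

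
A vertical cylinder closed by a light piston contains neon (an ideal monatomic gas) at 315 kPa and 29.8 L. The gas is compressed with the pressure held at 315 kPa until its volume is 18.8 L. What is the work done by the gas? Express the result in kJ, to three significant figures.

W ≈ -3.46 kJ

Isobaric: W = P ΔV.
W = (315 kPa)(18.8 − 29.8 L) = (315)(-11) = -3465 J.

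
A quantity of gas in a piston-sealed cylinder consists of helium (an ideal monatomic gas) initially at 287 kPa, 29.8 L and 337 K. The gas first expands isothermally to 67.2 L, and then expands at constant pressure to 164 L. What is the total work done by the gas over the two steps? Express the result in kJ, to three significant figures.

W_total ≈ 19.3 kJ

Step 1 (isothermal): W = P₁V₁ ln(V₂/V₁) = (8553) ln(67.2/29.8) = 6955 J.
After step 1: P = 127.3 kPa, V = 67.2 L, T = 337 K.
Step 2 (isobaric): W = PΔV = (127.3 kPa)(164 − 67.2 L) = 12320 J.
W_total = 6955 + 12320 = 19274 J.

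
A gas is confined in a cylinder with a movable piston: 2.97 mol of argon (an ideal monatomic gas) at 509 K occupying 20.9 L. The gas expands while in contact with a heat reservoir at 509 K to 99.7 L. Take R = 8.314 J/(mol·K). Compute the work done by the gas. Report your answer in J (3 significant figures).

Isothermal: W = nRT ln(V₂/V₁).
W = (2.97)(8.314)(509) × ln(99.7/20.9)
  = 12569 × 1.562
W_by_gas = 19637 J.

W ≈ 19600 J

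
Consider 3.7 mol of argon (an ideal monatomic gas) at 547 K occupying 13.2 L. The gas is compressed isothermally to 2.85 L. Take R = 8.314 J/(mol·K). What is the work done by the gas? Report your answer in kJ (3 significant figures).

Isothermal: W = nRT ln(V₂/V₁).
W = (3.7)(8.314)(547) × ln(2.85/13.2)
  = 16827 × -1.533
W_by_gas = -25794 J.

W ≈ -25.8 kJ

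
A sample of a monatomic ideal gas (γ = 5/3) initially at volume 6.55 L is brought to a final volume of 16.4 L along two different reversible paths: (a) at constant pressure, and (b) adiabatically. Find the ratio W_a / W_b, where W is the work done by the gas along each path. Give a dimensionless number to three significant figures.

Path (a) isobaric: W = P₁(V₂ − V₁) → W_a/(P₁V₁) = 1.504.
Path (b) adiabatic: W = P₁V₁(1 − (V₁/V₂)^(γ−1))/(γ−1) → W_b/(P₁V₁) = 0.6865.
W_a / W_b = 1.504 / 0.6865 = 2.191.

W_a / W_b ≈ 2.19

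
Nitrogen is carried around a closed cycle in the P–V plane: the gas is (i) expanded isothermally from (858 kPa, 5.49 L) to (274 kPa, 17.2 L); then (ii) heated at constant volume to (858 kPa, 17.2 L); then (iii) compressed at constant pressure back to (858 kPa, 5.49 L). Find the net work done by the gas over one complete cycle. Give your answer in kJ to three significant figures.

Leg (i): W = PᵢVᵢ ln(V_f/Vᵢ) = (4710) ln(17.2/5.49) = 5379 J.
Leg (ii): W = 0.
Leg (iii): W = PΔV = (858)(5.49 − 17.2) = -10047 J.
W_net = 5379 − 10047 = -4668 J.

W_net ≈ -4.67 kJ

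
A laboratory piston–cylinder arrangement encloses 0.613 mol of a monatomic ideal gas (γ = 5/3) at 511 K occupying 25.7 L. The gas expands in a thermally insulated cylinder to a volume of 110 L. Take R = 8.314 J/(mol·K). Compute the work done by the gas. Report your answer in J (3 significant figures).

Adiabatic: TV^(γ−1) = const with γ = 5/3.
T₂ = T₁ (V₁/V₂)^(γ−1) = 511 × (25.7/110)^0.667 = 511 × 0.3793 = 193.8 K.
W_by = nCᵥ(T₁ − T₂) = (0.613)(12.47)(511 − 193.8) = 2425 J.

W ≈ 2420 J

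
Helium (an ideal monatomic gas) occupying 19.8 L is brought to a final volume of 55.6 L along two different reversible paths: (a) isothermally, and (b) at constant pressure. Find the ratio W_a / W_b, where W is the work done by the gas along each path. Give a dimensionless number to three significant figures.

Path (a) isothermal: W = P₁V₁ ln(V₂/V₁) → W_a/(P₁V₁) = 1.033.
Path (b) isobaric: W = P₁(V₂ − V₁) → W_b/(P₁V₁) = 1.808.
W_a / W_b = 1.033 / 1.808 = 0.571.

W_a / W_b ≈ 0.571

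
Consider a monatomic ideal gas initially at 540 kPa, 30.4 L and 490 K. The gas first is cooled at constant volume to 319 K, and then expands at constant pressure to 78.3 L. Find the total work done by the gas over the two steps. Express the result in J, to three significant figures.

Step 1 (isochoric): W = 0 (constant volume).
After step 1: P = 351.6 kPa (V unchanged).
Step 2 (isobaric): W = PΔV = (351.6 kPa)(78.3 − 30.4 L) = 16839 J.
W_total = 0 + 16839 = 16839 J.

W_total ≈ 16800 J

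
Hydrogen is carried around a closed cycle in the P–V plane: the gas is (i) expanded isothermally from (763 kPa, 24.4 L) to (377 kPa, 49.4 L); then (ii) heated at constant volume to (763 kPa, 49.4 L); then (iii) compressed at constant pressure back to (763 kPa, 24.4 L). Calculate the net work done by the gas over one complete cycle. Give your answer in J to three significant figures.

W_net ≈ -5940 J

Leg (i): W = PᵢVᵢ ln(V_f/Vᵢ) = (18617) ln(49.4/24.4) = 13132 J.
Leg (ii): W = 0.
Leg (iii): W = PΔV = (763)(24.4 − 49.4) = -19075 J.
W_net = 13132 − 19075 = -5943 J.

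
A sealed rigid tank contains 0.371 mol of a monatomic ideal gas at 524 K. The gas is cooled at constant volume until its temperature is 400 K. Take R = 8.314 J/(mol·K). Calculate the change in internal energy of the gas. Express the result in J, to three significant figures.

ΔU ≈ -574 J

Constant volume ⇒ W = 0, so Q = ΔU = nCᵥΔT with Cᵥ = 3R/2 = 12.47 J/(mol·K).
ΔU = (0.371)(12.47)(400 − 524) = -573.7 J.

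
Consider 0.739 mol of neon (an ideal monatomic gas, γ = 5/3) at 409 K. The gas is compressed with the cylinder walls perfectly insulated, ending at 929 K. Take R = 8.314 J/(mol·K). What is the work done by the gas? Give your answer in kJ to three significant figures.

Adiabatic ⇒ Q = 0, so W_by = −ΔU = nCᵥ(T₁ − T₂).
Cᵥ = 3R/2 = 12.47 J/(mol·K).
W = (0.739)(12.47)(409 − 929) = -4792 J.

W ≈ -4.79 kJ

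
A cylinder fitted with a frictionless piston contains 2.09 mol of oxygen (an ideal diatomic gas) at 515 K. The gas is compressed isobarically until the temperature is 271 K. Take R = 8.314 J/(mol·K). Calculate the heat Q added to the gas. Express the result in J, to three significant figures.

Isobaric: W = nRΔT = (2.09)(8.314)(-244) = -4240 J.
ΔU = nCᵥΔT with Cᵥ = 5R/2: ΔU = (2.09)(20.79)(-244) = -10600 J.
Q = ΔU + W = -10600 − 4240 = -14839 J.

Q ≈ -14800 J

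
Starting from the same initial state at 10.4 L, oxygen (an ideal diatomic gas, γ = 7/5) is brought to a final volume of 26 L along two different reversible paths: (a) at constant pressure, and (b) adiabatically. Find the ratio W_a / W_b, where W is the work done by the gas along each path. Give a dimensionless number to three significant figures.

Path (a) isobaric: W = P₁(V₂ − V₁) → W_a/(P₁V₁) = 1.5.
Path (b) adiabatic: W = P₁V₁(1 − (V₁/V₂)^(γ−1))/(γ−1) → W_b/(P₁V₁) = 0.7671.
W_a / W_b = 1.5 / 0.7671 = 1.955.

W_a / W_b ≈ 1.96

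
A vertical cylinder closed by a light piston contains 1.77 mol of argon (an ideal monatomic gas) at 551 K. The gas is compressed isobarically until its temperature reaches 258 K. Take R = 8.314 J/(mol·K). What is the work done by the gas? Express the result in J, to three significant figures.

Isobaric: W = P ΔV = nR ΔT.
W = (1.77)(8.314)(258 − 551) = -4312 J.

W ≈ -4310 J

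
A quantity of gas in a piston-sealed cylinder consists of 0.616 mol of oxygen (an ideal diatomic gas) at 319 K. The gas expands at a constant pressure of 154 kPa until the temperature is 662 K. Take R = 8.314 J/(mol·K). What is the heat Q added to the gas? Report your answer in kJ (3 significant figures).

Q ≈ 6.15 kJ

Isobaric: W = nRΔT = (0.616)(8.314)(343) = 1757 J.
ΔU = nCᵥΔT with Cᵥ = 5R/2: ΔU = (0.616)(20.79)(343) = 4392 J.
Q = ΔU + W = 4392 + 1757 = 6148 J.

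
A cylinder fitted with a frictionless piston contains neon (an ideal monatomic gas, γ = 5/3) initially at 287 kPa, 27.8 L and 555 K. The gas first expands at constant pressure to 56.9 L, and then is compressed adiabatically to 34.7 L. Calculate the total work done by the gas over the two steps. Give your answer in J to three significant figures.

W_total ≈ -1220 J

Step 1 (isobaric): W = PΔV = (287 kPa)(56.9 − 27.8 L) = 8352 J.
After step 1: P = 287 kPa, V = 56.9 L, T = 1136 K.
Step 2 (adiabatic): W = (P₁V₁ − P₂V₂)/(γ−1) = (16330 − 22708)/0.667 = -9567 J.
W_total = 8352 − 9567 = -1215 J.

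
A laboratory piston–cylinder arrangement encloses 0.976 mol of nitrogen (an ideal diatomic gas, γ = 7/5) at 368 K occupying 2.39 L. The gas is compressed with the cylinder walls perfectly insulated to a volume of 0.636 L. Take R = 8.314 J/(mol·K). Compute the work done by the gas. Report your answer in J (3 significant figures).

Adiabatic: TV^(γ−1) = const with γ = 7/5.
T₂ = T₁ (V₁/V₂)^(γ−1) = 368 × (2.39/0.636)^0.4 = 368 × 1.698 = 624.9 K.
W_by = nCᵥ(T₁ − T₂) = (0.976)(20.79)(368 − 624.9) = -5212 J.

W ≈ -5210 J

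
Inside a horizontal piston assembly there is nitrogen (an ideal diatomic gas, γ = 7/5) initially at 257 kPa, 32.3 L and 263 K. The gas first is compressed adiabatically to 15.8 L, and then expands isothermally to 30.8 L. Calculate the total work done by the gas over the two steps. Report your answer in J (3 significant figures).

Step 1 (adiabatic): W = (P₁V₁ − P₂V₂)/(γ−1) = (8301 − 11050)/0.4 = -6872 J.
After step 1: P = 699.4 kPa, V = 15.8 L, T = 350.1 K.
Step 2 (isothermal): W = P₁V₁ ln(V₂/V₁) = (11050) ln(30.8/15.8) = 7376 J.
W_total = -6872 + 7376 = 504.1 J.

W_total ≈ 504 J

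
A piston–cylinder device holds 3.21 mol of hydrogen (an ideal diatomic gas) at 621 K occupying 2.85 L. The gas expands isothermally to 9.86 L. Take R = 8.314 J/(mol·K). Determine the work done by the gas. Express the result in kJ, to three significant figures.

Isothermal: W = nRT ln(V₂/V₁).
W = (3.21)(8.314)(621) × ln(9.86/2.85)
  = 16573 × 1.241
W_by_gas = 20570 J.

W ≈ 20.6 kJ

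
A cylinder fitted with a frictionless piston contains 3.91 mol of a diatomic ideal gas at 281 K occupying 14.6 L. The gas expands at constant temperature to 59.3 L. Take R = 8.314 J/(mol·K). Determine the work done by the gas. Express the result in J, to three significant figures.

W ≈ 12800 J

Isothermal: W = nRT ln(V₂/V₁).
W = (3.91)(8.314)(281) × ln(59.3/14.6)
  = 9135 × 1.402
W_by_gas = 12803 J.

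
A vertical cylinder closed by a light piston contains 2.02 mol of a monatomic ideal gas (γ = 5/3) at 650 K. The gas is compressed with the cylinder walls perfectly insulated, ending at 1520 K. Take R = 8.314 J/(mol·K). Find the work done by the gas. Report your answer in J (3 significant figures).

W ≈ -21900 J

Adiabatic ⇒ Q = 0, so W_by = −ΔU = nCᵥ(T₁ − T₂).
Cᵥ = 3R/2 = 12.47 J/(mol·K).
W = (2.02)(12.47)(650 − 1520) = -21917 J.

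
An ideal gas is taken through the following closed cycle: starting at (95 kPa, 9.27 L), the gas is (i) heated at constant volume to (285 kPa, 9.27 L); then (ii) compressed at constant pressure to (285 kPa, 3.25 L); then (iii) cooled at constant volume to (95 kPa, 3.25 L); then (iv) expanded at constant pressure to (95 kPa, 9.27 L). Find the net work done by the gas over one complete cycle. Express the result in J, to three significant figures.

Constant-volume legs do no work.
W(ii) = (285)(3.25 − 9.27) = -1716 J; W(iv) = (95)(9.27 − 3.25) = 571.9 J.
W_net = -1716 + 571.9 = -1144 J (the counter-clockwise enclosed area).

W_net ≈ -1140 J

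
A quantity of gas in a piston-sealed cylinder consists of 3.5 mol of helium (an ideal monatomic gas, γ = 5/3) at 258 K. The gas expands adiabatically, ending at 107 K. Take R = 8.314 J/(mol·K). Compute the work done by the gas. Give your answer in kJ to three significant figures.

Adiabatic ⇒ Q = 0, so W_by = −ΔU = nCᵥ(T₁ − T₂).
Cᵥ = 3R/2 = 12.47 J/(mol·K).
W = (3.5)(12.47)(258 − 107) = 6591 J.

W ≈ 6.59 kJ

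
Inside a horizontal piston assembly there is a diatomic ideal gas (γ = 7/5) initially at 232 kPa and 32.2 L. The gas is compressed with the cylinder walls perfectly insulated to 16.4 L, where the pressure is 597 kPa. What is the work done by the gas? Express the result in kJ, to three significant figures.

W ≈ -5.80 kJ

Adiabatic: W = (P₁V₁ − P₂V₂)/(γ − 1) with γ = 7/5.
P₁V₁ = 7470 J, P₂V₂ = 9791 J.
W = (7470 − 9791) / 0.4 = -5801 J.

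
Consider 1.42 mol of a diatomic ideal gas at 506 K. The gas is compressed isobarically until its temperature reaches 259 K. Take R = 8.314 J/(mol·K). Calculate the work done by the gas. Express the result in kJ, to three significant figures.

Isobaric: W = P ΔV = nR ΔT.
W = (1.42)(8.314)(259 − 506) = -2916 J.

W ≈ -2.92 kJ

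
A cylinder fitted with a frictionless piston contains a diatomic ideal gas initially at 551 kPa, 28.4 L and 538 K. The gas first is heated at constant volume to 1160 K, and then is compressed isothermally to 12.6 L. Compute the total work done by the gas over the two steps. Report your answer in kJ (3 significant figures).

Step 1 (isochoric): W = 0 (constant volume).
After step 1: P = 1188 kPa (V unchanged).
Step 2 (isothermal): W = P₁V₁ ln(V₂/V₁) = (33740) ln(12.6/28.4) = -27420 J.
W_total = 0 − 27420 = -27420 J.

W_total ≈ -27.4 kJ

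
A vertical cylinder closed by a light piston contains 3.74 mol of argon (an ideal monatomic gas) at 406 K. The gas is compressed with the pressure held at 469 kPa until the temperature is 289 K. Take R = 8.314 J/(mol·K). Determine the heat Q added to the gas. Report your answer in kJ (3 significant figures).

Isobaric: W = nRΔT = (3.74)(8.314)(-117) = -3638 J.
ΔU = nCᵥΔT with Cᵥ = 3R/2: ΔU = (3.74)(12.47)(-117) = -5457 J.
Q = ΔU + W = -5457 − 3638 = -9095 J.

Q ≈ -9.10 kJ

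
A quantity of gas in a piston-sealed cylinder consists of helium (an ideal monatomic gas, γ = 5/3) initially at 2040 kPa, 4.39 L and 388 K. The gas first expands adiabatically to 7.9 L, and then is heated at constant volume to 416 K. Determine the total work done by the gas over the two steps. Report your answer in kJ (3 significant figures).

Step 1 (adiabatic): W = (P₁V₁ − P₂V₂)/(γ−1) = (8956 − 6053)/0.667 = 4354 J.
Step 2 (isochoric): W = 0 (constant volume).
W_total = 4354 + 0 = 4354 J.

W_total ≈ 4.35 kJ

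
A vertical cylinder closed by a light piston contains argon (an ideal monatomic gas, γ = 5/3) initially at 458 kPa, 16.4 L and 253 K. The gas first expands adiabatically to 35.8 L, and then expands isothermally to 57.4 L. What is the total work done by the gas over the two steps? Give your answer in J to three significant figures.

Step 1 (adiabatic): W = (P₁V₁ − P₂V₂)/(γ−1) = (7511 − 4464)/0.667 = 4571 J.
After step 1: P = 124.7 kPa, V = 35.8 L, T = 150.3 K.
Step 2 (isothermal): W = P₁V₁ ln(V₂/V₁) = (4464) ln(57.4/35.8) = 2107 J.
W_total = 4571 + 2107 = 6679 J.

W_total ≈ 6680 J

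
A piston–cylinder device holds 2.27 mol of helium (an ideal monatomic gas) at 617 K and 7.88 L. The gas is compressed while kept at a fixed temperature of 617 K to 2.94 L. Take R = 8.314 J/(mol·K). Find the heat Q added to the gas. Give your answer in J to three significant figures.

Q ≈ -11500 J

Isothermal ⇒ ΔU = 0, so Q = W = nRT ln(V₂/V₁).
Q = (2.27)(8.314)(617) ln(2.94/7.88) = 11645 × -0.9859 = -11481 J.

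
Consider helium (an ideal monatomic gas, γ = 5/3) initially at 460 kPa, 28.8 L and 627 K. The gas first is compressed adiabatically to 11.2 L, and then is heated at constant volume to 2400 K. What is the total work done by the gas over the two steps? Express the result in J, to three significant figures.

Step 1 (adiabatic): W = (P₁V₁ − P₂V₂)/(γ−1) = (13248 − 24866)/0.667 = -17426 J.
Step 2 (isochoric): W = 0 (constant volume).
W_total = -17426 + 0 = -17426 J.

W_total ≈ -17400 J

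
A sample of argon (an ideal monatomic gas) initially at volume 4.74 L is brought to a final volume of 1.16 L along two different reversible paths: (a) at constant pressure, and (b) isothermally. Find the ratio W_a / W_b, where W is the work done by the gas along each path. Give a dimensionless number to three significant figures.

Path (a) isobaric: W = P₁(V₂ − V₁) → W_a/(P₁V₁) = -0.7553.
Path (b) isothermal: W = P₁V₁ ln(V₂/V₁) → W_b/(P₁V₁) = -1.408.
W_a / W_b = -0.7553 / -1.408 = 0.5366.

W_a / W_b ≈ 0.537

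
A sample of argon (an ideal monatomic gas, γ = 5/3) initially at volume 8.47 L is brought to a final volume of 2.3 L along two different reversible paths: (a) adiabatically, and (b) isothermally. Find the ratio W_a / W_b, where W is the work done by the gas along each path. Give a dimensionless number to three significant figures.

Path (a) adiabatic: W = P₁V₁(1 − (V₁/V₂)^(γ−1))/(γ−1) → W_a/(P₁V₁) = -2.077.
Path (b) isothermal: W = P₁V₁ ln(V₂/V₁) → W_b/(P₁V₁) = -1.304.
W_a / W_b = -2.077 / -1.304 = 1.593.

W_a / W_b ≈ 1.59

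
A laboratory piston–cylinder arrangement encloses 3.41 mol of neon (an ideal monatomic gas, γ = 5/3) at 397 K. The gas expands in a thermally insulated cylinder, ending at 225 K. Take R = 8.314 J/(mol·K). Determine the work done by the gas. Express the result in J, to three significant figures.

W ≈ 7310 J

Adiabatic ⇒ Q = 0, so W_by = −ΔU = nCᵥ(T₁ − T₂).
Cᵥ = 3R/2 = 12.47 J/(mol·K).
W = (3.41)(12.47)(397 − 225) = 7314 J.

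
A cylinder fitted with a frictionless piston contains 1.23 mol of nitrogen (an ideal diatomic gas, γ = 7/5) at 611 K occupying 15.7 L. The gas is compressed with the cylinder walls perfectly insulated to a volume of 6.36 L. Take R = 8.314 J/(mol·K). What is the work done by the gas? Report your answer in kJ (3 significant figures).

W ≈ -6.80 kJ

Adiabatic: TV^(γ−1) = const with γ = 7/5.
T₂ = T₁ (V₁/V₂)^(γ−1) = 611 × (15.7/6.36)^0.4 = 611 × 1.435 = 877 K.
W_by = nCᵥ(T₁ − T₂) = (1.23)(20.79)(611 − 877) = -6801 J.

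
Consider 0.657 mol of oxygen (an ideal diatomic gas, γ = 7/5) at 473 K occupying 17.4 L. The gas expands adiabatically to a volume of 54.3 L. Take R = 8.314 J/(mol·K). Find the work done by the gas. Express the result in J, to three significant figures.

Adiabatic: TV^(γ−1) = const with γ = 7/5.
T₂ = T₁ (V₁/V₂)^(γ−1) = 473 × (17.4/54.3)^0.4 = 473 × 0.6343 = 300 K.
W_by = nCᵥ(T₁ − T₂) = (0.657)(20.79)(473 − 300) = 2362 J.

W ≈ 2360 J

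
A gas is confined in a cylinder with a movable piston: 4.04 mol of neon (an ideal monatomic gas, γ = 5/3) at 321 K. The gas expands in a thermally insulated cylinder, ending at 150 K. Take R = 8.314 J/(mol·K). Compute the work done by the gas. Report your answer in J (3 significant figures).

Adiabatic ⇒ Q = 0, so W_by = −ΔU = nCᵥ(T₁ − T₂).
Cᵥ = 3R/2 = 12.47 J/(mol·K).
W = (4.04)(12.47)(321 − 150) = 8615 J.

W ≈ 8620 J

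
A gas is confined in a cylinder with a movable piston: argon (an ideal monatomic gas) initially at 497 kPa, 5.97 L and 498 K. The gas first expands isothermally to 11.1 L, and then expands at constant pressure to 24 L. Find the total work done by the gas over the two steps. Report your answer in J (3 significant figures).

W_total ≈ 5290 J

Step 1 (isothermal): W = P₁V₁ ln(V₂/V₁) = (2967) ln(11.1/5.97) = 1840 J.
After step 1: P = 267.3 kPa, V = 11.1 L, T = 498 K.
Step 2 (isobaric): W = PΔV = (267.3 kPa)(24 − 11.1 L) = 3448 J.
W_total = 1840 + 3448 = 5288 J.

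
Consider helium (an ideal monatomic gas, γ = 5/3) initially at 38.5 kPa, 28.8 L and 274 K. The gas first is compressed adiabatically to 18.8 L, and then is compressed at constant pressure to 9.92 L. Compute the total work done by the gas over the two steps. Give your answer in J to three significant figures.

Step 1 (adiabatic): W = (P₁V₁ − P₂V₂)/(γ−1) = (1109 − 1473)/0.667 = -547 J.
After step 1: P = 78.38 kPa, V = 18.8 L, T = 364.1 K.
Step 2 (isobaric): W = PΔV = (78.38 kPa)(9.92 − 18.8 L) = -696 J.
W_total = -547 − 696 = -1243 J.

W_total ≈ -1240 J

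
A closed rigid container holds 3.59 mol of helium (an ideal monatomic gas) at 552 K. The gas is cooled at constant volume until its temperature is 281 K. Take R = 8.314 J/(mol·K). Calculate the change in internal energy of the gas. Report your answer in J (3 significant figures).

ΔU ≈ -12100 J

Constant volume ⇒ W = 0, so Q = ΔU = nCᵥΔT with Cᵥ = 3R/2 = 12.47 J/(mol·K).
ΔU = (3.59)(12.47)(281 − 552) = -12133 J.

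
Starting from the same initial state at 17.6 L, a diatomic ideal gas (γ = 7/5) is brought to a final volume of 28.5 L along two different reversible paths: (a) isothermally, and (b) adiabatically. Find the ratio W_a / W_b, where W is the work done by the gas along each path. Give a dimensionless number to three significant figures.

Path (a) isothermal: W = P₁V₁ ln(V₂/V₁) → W_a/(P₁V₁) = 0.482.
Path (b) adiabatic: W = P₁V₁(1 − (V₁/V₂)^(γ−1))/(γ−1) → W_b/(P₁V₁) = 0.4384.
W_a / W_b = 0.482 / 0.4384 = 1.099.

W_a / W_b ≈ 1.10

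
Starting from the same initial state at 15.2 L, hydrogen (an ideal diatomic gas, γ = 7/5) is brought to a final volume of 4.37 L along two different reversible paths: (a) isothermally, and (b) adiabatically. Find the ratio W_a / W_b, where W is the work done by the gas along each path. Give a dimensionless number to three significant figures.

W_a / W_b ≈ 0.771

Path (a) isothermal: W = P₁V₁ ln(V₂/V₁) → W_a/(P₁V₁) = -1.247.
Path (b) adiabatic: W = P₁V₁(1 − (V₁/V₂)^(γ−1))/(γ−1) → W_b/(P₁V₁) = -1.616.
W_a / W_b = -1.247 / -1.616 = 0.7713.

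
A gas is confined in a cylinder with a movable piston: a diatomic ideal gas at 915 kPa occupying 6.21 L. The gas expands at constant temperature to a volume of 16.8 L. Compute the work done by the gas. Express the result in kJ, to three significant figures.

W ≈ 5.65 kJ

Isothermal: W = nRT ln(V₂/V₁) = P₁V₁ ln(V₂/V₁).
P₁V₁ = (915 kPa)(6.21 L) = 5682 J.
W = 5682 × ln(16.8/6.21) = 5682 × 0.9952
W_by_gas = 5655 J.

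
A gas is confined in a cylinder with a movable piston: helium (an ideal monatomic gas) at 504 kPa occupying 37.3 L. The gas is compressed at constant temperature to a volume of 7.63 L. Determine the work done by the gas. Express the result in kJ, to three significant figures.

W ≈ -29.8 kJ

Isothermal: W = nRT ln(V₂/V₁) = P₁V₁ ln(V₂/V₁).
P₁V₁ = (504 kPa)(37.3 L) = 18799 J.
W = 18799 × ln(7.63/37.3) = 18799 × -1.587
W_by_gas = -29833 J.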